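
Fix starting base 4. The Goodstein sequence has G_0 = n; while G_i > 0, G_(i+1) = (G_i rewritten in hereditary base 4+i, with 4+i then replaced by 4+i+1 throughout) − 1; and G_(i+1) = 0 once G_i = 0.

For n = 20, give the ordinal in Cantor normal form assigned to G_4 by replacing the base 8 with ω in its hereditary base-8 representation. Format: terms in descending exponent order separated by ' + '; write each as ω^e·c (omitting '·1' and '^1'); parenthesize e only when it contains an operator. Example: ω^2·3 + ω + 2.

20 —HB4→ 4^2 + 4 —bump→ 5^2 + 5 = 30 —(−1)→ 29
29 —HB5→ 5^2 + 4 —bump→ 6^2 + 4 = 40 —(−1)→ 39
39 —HB6→ 6^2 + 3 —bump→ 7^2 + 3 = 52 —(−1)→ 51
51 —HB7→ 7^2 + 2 —bump→ 8^2 + 2 = 66 —(−1)→ 65
65 —HB8→ 8^2 + 1 —bump→ 9^2 + 1 = 82 —(−1)→ 81

ω^2 + 1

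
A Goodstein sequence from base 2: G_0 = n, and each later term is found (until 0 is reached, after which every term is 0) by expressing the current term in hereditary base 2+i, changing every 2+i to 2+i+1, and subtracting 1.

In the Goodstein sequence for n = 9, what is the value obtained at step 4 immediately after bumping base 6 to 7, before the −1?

G_0 = 9. HB_2(9) = 2^(2 + 1) + 1. Bump = 82. G_1 = 81.
G_1 = 81. HB_3(81) = 3^(3 + 1). Bump = 1024. G_2 = 1023.
G_2 = 1023. HB_4(1023) = 3·4^4 + 3·4^3 + 3·4^2 + 3·4 + 3. Bump = 9843. G_3 = 9842.
G_3 = 9842. HB_5(9842) = 3·5^5 + 3·5^3 + 3·5^2 + 3·5 + 2. Bump = 140744. G_4 = 140743.

2471827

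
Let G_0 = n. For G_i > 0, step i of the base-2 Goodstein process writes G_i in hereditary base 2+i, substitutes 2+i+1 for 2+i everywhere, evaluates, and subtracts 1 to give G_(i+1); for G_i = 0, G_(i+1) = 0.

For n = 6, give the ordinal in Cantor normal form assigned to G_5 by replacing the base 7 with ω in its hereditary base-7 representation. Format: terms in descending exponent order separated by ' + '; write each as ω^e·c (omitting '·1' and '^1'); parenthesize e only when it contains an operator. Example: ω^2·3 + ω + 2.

ω^5·5 + ω^4·5 + ω^3·5 + ω^2·5 + ω·5 + 4

step 0: 6 = 2^2 + 2; sub 3 for 2: 3^3 + 3; = 30; G_1 = 30−1 = 29
step 1: 29 = 3^3 + 2; sub 4 for 3: 4^4 + 2; = 258; G_2 = 258−1 = 257
step 2: 257 = 4^4 + 1; sub 5 for 4: 5^5 + 1; = 3126; G_3 = 3126−1 = 3125
step 3: 3125 = 5^5; sub 6 for 5: 6^6; = 46656; G_4 = 46656−1 = 46655
step 4: 46655 = 5·6^5 + 5·6^4 + 5·6^3 + 5·6^2 + 5·6 + 5; sub 7 for 6: 5·7^5 + 5·7^4 + 5·7^3 + 5·7^2 + 5·7 + 5; = 98040; G_5 = 98040−1 = 98039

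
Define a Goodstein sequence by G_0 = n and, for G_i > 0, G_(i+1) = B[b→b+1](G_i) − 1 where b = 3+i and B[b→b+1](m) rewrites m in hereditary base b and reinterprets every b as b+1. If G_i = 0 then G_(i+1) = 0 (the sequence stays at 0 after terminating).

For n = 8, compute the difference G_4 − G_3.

i=0: 8 = 2·3 + 2 (b=3); 3→4: 2·4 + 2 = 10; 10−1 = 9
i=1: 9 = 2·4 + 1 (b=4); 4→5: 2·5 + 1 = 11; 11−1 = 10
i=2: 10 = 2·5 (b=5); 5→6: 2·6 = 12; 12−1 = 11
i=3: 11 = 6 + 5 (b=6); 6→7: 7 + 5 = 12; 12−1 = 11

0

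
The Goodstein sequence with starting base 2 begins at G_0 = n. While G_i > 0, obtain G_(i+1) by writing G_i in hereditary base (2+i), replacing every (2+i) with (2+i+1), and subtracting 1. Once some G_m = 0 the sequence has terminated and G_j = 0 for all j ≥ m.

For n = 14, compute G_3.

18750

base 2: 14 = 2^(2 + 1) + 2^2 + 2; at 3: 3^(3 + 1) + 3^3 + 3 = 111; next = 110
base 3: 110 = 3^(3 + 1) + 3^3 + 2; at 4: 4^(4 + 1) + 4^4 + 2 = 1282; next = 1281
base 4: 1281 = 4^(4 + 1) + 4^4 + 1; at 5: 5^(5 + 1) + 5^5 + 1 = 18751; next = 18750
base 5: 18750 = 5^(5 + 1) + 5^5; at 6: 6^(6 + 1) + 6^6 = 326592; next = 326591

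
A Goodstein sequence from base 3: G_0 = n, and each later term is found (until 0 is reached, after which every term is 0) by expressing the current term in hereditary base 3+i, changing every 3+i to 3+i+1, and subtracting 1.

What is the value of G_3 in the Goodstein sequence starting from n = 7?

9

7 —HB3→ 2·3 + 1 —bump→ 2·4 + 1 = 9 —(−1)→ 8
8 —HB4→ 2·4 —bump→ 2·5 = 10 —(−1)→ 9
9 —HB5→ 5 + 4 —bump→ 6 + 4 = 10 —(−1)→ 9
9 —HB6→ 6 + 3 —bump→ 7 + 3 = 10 —(−1)→ 9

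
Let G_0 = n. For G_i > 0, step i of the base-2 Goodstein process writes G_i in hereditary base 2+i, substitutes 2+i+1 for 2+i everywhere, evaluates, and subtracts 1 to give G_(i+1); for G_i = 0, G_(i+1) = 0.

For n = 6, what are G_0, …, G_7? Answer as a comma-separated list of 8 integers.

base 2: 6 = 2^2 + 2; at 3: 3^3 + 3 = 30; next = 29
base 3: 29 = 3^3 + 2; at 4: 4^4 + 2 = 258; next = 257
base 4: 257 = 4^4 + 1; at 5: 5^5 + 1 = 3126; next = 3125
base 5: 3125 = 5^5; at 6: 6^6 = 46656; next = 46655
base 6: 46655 = 5·6^5 + 5·6^4 + 5·6^3 + 5·6^2 + 5·6 + 5; at 7: 5·7^5 + 5·7^4 + 5·7^3 + 5·7^2 + 5·7 + 5 = 98040; next = 98039
base 7: 98039 = 5·7^5 + 5·7^4 + 5·7^3 + 5·7^2 + 5·7 + 4; at 8: 5·8^5 + 5·8^4 + 5·8^3 + 5·8^2 + 5·8 + 4 = 187244; next = 187243
base 8: 187243 = 5·8^5 + 5·8^4 + 5·8^3 + 5·8^2 + 5·8 + 3; at 9: 5·9^5 + 5·9^4 + 5·9^3 + 5·9^2 + 5·9 + 3 = 332148; next = 332147

6, 29, 257, 3125, 46655, 98039, 187243, 332147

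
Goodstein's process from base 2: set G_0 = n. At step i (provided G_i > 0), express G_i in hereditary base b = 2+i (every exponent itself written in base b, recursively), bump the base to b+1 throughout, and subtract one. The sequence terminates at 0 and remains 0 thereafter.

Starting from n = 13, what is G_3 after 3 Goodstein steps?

[0] 13 ≡ 2^(2 + 1) + 2^2 + 1 (base 2). Lift 3: 109. −1: 108.
[1] 108 ≡ 3^(3 + 1) + 3^3 (base 3). Lift 4: 1280. −1: 1279.
[2] 1279 ≡ 4^(4 + 1) + 3·4^3 + 3·4^2 + 3·4 + 3 (base 4). Lift 5: 16093. −1: 16092.
[3] 16092 ≡ 5^(5 + 1) + 3·5^3 + 3·5^2 + 3·5 + 2 (base 5). Lift 6: 280712. −1: 280711.

16092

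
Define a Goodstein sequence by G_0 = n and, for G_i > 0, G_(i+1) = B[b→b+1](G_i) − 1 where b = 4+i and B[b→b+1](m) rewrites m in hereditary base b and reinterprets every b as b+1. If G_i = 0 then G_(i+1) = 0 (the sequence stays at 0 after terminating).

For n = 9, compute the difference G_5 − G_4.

0

step 0: 9 = 2·4 + 1; sub 5 for 4: 2·5 + 1; = 11; G_1 = 11−1 = 10
step 1: 10 = 2·5; sub 6 for 5: 2·6; = 12; G_2 = 12−1 = 11
step 2: 11 = 6 + 5; sub 7 for 6: 7 + 5; = 12; G_3 = 12−1 = 11
step 3: 11 = 7 + 4; sub 8 for 7: 8 + 4; = 12; G_4 = 12−1 = 11
step 4: 11 = 8 + 3; sub 9 for 8: 9 + 3; = 12; G_5 = 12−1 = 11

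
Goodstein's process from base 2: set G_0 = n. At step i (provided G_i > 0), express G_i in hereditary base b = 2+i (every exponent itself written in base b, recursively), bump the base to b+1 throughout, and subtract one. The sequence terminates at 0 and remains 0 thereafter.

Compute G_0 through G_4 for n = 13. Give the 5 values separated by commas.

G_0 = 13. HB_2(13) = 2^(2 + 1) + 2^2 + 1. Bump = 109. G_1 = 108.
G_1 = 108. HB_3(108) = 3^(3 + 1) + 3^3. Bump = 1280. G_2 = 1279.
G_2 = 1279. HB_4(1279) = 4^(4 + 1) + 3·4^3 + 3·4^2 + 3·4 + 3. Bump = 16093. G_3 = 16092.
G_3 = 16092. HB_5(16092) = 5^(5 + 1) + 3·5^3 + 3·5^2 + 3·5 + 2. Bump = 280712. G_4 = 280711.

13, 108, 1279, 16092, 280711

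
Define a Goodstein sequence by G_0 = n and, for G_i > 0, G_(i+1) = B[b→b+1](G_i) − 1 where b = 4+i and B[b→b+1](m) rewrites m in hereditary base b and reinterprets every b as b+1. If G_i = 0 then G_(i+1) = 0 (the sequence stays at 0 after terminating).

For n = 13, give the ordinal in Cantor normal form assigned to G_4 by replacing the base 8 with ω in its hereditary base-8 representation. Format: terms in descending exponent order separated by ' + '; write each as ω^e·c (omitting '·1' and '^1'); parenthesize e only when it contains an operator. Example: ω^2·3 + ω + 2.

G_0=13  [base 4] 3·4 + 1  →[4↦5]→  3·5 + 1 = 16  −1 ⇒ G_1=15
G_1=15  [base 5] 3·5  →[5↦6]→  3·6 = 18  −1 ⇒ G_2=17
G_2=17  [base 6] 2·6 + 5  →[6↦7]→  2·7 + 5 = 19  −1 ⇒ G_3=18
G_3=18  [base 7] 2·7 + 4  →[7↦8]→  2·8 + 4 = 20  −1 ⇒ G_4=19
G_4=19  [base 8] 2·8 + 3  →[8↦9]→  2·9 + 3 = 21  −1 ⇒ G_5=20

ω·2 + 3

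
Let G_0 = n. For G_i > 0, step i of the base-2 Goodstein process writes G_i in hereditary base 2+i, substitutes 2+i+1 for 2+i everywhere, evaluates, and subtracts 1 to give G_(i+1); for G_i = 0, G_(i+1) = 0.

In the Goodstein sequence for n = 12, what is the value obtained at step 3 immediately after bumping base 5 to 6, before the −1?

280020

(0) 12|_2 = 2^(2 + 1) + 2^2 ↦ 3^(3 + 1) + 3^3|_3 = 108 ⇒ 107
(1) 107|_3 = 3^(3 + 1) + 2·3^2 + 2·3 + 2 ↦ 4^(4 + 1) + 2·4^2 + 2·4 + 2|_4 = 1066 ⇒ 1065
(2) 1065|_4 = 4^(4 + 1) + 2·4^2 + 2·4 + 1 ↦ 5^(5 + 1) + 2·5^2 + 2·5 + 1|_5 = 15686 ⇒ 15685
(3) 15685|_5 = 5^(5 + 1) + 2·5^2 + 2·5 ↦ 6^(6 + 1) + 2·6^2 + 2·6|_6 = 280020 ⇒ 280019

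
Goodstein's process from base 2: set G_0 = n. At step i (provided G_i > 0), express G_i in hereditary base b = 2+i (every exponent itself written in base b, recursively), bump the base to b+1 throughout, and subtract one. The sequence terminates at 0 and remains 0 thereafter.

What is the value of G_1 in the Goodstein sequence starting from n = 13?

108

13 —HB2→ 2^(2 + 1) + 2^2 + 1 —bump→ 3^(3 + 1) + 3^3 + 1 = 109 —(−1)→ 108
108 —HB3→ 3^(3 + 1) + 3^3 —bump→ 4^(4 + 1) + 4^4 = 1280 —(−1)→ 1279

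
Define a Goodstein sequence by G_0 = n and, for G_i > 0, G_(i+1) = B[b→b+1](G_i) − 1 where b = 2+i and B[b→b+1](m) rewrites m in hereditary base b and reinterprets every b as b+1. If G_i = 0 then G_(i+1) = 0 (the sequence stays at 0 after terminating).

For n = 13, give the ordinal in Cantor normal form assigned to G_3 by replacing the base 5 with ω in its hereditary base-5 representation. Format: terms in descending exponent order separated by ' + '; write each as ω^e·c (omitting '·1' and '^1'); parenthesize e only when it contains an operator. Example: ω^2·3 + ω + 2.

ω^(ω + 1) + ω^3·3 + ω^2·3 + ω·3 + 2

[0] 13 ≡ 2^(2 + 1) + 2^2 + 1 (base 2). Lift 3: 109. −1: 108.
[1] 108 ≡ 3^(3 + 1) + 3^3 (base 3). Lift 4: 1280. −1: 1279.
[2] 1279 ≡ 4^(4 + 1) + 3·4^3 + 3·4^2 + 3·4 + 3 (base 4). Lift 5: 16093. −1: 16092.
[3] 16092 ≡ 5^(5 + 1) + 3·5^3 + 3·5^2 + 3·5 + 2 (base 5). Lift 6: 280712. −1: 280711.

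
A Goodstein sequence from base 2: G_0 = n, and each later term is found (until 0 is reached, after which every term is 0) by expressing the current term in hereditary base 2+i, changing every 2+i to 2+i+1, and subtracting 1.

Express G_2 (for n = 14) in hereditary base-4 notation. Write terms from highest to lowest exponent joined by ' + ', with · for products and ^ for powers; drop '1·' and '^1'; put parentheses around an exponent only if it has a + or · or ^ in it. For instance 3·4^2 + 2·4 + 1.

(0) 14|_2 = 2^(2 + 1) + 2^2 + 2 ↦ 3^(3 + 1) + 3^3 + 3|_3 = 111 ⇒ 110
(1) 110|_3 = 3^(3 + 1) + 3^3 + 2 ↦ 4^(4 + 1) + 4^4 + 2|_4 = 1282 ⇒ 1281
(2) 1281|_4 = 4^(4 + 1) + 4^4 + 1 ↦ 5^(5 + 1) + 5^5 + 1|_5 = 18751 ⇒ 18750

4^(4 + 1) + 4^4 + 1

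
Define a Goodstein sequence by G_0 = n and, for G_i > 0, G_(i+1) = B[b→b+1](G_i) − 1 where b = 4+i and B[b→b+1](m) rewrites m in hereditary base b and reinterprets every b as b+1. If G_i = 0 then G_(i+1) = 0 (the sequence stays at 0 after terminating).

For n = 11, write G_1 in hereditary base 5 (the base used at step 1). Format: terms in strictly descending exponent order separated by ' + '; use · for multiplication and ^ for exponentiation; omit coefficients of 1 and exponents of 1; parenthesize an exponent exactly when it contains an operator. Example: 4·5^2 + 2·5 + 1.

i=0: 11 = 2·4 + 3 (b=4); 4→5: 2·5 + 3 = 13; 13−1 = 12
i=1: 12 = 2·5 + 2 (b=5); 5→6: 2·6 + 2 = 14; 14−1 = 13

2·5 + 2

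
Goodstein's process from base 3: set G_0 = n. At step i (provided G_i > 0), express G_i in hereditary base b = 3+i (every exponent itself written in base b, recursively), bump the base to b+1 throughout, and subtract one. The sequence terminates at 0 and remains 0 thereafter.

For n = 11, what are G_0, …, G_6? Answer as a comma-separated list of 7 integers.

[0] 11 ≡ 3^2 + 2 (base 3). Lift 4: 18. −1: 17.
[1] 17 ≡ 4^2 + 1 (base 4). Lift 5: 26. −1: 25.
[2] 25 ≡ 5^2 (base 5). Lift 6: 36. −1: 35.
[3] 35 ≡ 5·6 + 5 (base 6). Lift 7: 40. −1: 39.
[4] 39 ≡ 5·7 + 4 (base 7). Lift 8: 44. −1: 43.
[5] 43 ≡ 5·8 + 3 (base 8). Lift 9: 48. −1: 47.

11, 17, 25, 35, 39, 43, 47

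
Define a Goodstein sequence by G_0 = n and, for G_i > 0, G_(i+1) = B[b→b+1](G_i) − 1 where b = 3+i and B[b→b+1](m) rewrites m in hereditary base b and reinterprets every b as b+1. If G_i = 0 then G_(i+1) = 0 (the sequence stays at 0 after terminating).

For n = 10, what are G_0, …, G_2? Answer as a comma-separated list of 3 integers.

i=0: 10 = 3^2 + 1 (b=3); 3→4: 4^2 + 1 = 17; 17−1 = 16
i=1: 16 = 4^2 (b=4); 4→5: 5^2 = 25; 25−1 = 24

10, 16, 24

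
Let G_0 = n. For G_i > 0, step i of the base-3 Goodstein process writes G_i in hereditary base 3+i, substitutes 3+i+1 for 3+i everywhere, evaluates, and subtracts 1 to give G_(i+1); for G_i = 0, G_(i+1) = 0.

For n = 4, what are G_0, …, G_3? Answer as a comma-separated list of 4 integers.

base 3: 4 = 3 + 1; at 4: 4 + 1 = 5; next = 4
base 4: 4 = 4; at 5: 5 = 5; next = 4
base 5: 4 = 4; at 6: 4 = 4; next = 3

4, 4, 4, 3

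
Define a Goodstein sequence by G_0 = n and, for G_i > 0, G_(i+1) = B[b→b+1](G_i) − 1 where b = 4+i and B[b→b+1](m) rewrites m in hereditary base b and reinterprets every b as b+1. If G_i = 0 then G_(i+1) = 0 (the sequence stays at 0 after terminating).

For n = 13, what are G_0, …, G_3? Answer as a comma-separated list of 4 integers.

13, 15, 17, 18

(0) 13|_4 = 3·4 + 1 ↦ 3·5 + 1|_5 = 16 ⇒ 15
(1) 15|_5 = 3·5 ↦ 3·6|_6 = 18 ⇒ 17
(2) 17|_6 = 2·6 + 5 ↦ 2·7 + 5|_7 = 19 ⇒ 18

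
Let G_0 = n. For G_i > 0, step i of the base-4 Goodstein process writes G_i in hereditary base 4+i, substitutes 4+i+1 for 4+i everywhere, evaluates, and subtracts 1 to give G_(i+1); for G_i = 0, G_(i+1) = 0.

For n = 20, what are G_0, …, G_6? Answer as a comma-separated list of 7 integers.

20 —HB4→ 4^2 + 4 —bump→ 5^2 + 5 = 30 —(−1)→ 29
29 —HB5→ 5^2 + 4 —bump→ 6^2 + 4 = 40 —(−1)→ 39
39 —HB6→ 6^2 + 3 —bump→ 7^2 + 3 = 52 —(−1)→ 51
51 —HB7→ 7^2 + 2 —bump→ 8^2 + 2 = 66 —(−1)→ 65
65 —HB8→ 8^2 + 1 —bump→ 9^2 + 1 = 82 —(−1)→ 81
81 —HB9→ 9^2 —bump→ 10^2 = 100 —(−1)→ 99

20, 29, 39, 51, 65, 81, 99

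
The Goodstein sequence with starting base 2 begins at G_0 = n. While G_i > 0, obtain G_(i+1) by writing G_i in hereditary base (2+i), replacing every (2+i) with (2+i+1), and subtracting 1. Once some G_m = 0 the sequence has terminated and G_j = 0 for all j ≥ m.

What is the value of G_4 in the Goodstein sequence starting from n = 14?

326591

(0) 14|_2 = 2^(2 + 1) + 2^2 + 2 ↦ 3^(3 + 1) + 3^3 + 3|_3 = 111 ⇒ 110
(1) 110|_3 = 3^(3 + 1) + 3^3 + 2 ↦ 4^(4 + 1) + 4^4 + 2|_4 = 1282 ⇒ 1281
(2) 1281|_4 = 4^(4 + 1) + 4^4 + 1 ↦ 5^(5 + 1) + 5^5 + 1|_5 = 18751 ⇒ 18750
(3) 18750|_5 = 5^(5 + 1) + 5^5 ↦ 6^(6 + 1) + 6^6|_6 = 326592 ⇒ 326591
(4) 326591|_6 = 6^(6 + 1) + 5·6^5 + 5·6^4 + 5·6^3 + 5·6^2 + 5·6 + 5 ↦ 7^(7 + 1) + 5·7^5 + 5·7^4 + 5·7^3 + 5·7^2 + 5·7 + 5|_7 = 5862841 ⇒ 5862840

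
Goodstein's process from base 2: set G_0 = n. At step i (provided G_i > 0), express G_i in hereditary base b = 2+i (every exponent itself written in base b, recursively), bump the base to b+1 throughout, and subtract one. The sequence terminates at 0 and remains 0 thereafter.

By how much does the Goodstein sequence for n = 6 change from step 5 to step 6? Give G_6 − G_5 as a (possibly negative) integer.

base 2: 6 = 2^2 + 2; at 3: 3^3 + 3 = 30; next = 29
base 3: 29 = 3^3 + 2; at 4: 4^4 + 2 = 258; next = 257
base 4: 257 = 4^4 + 1; at 5: 5^5 + 1 = 3126; next = 3125
base 5: 3125 = 5^5; at 6: 6^6 = 46656; next = 46655
base 6: 46655 = 5·6^5 + 5·6^4 + 5·6^3 + 5·6^2 + 5·6 + 5; at 7: 5·7^5 + 5·7^4 + 5·7^3 + 5·7^2 + 5·7 + 5 = 98040; next = 98039
base 7: 98039 = 5·7^5 + 5·7^4 + 5·7^3 + 5·7^2 + 5·7 + 4; at 8: 5·8^5 + 5·8^4 + 5·8^3 + 5·8^2 + 5·8 + 4 = 187244; next = 187243

89204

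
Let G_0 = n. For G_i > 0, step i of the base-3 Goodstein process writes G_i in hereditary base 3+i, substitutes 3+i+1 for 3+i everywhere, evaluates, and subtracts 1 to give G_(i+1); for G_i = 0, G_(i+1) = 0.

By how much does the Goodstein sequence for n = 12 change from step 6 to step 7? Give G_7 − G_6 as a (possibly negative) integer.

6

G_0=12  [base 3] 3^2 + 3  →[3↦4]→  4^2 + 4 = 20  −1 ⇒ G_1=19
G_1=19  [base 4] 4^2 + 3  →[4↦5]→  5^2 + 3 = 28  −1 ⇒ G_2=27
G_2=27  [base 5] 5^2 + 2  →[5↦6]→  6^2 + 2 = 38  −1 ⇒ G_3=37
G_3=37  [base 6] 6^2 + 1  →[6↦7]→  7^2 + 1 = 50  −1 ⇒ G_4=49
G_4=49  [base 7] 7^2  →[7↦8]→  8^2 = 64  −1 ⇒ G_5=63
G_5=63  [base 8] 7·8 + 7  →[8↦9]→  7·9 + 7 = 70  −1 ⇒ G_6=69
G_6=69  [base 9] 7·9 + 6  →[9↦10]→  7·10 + 6 = 76  −1 ⇒ G_7=75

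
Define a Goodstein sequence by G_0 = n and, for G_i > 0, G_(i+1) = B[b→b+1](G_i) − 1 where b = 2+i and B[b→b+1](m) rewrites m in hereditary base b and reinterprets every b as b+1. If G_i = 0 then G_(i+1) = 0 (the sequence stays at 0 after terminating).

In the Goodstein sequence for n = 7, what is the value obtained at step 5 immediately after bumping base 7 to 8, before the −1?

(0) 7|_2 = 2^2 + 2 + 1 ↦ 3^3 + 3 + 1|_3 = 31 ⇒ 30
(1) 30|_3 = 3^3 + 3 ↦ 4^4 + 4|_4 = 260 ⇒ 259
(2) 259|_4 = 4^4 + 3 ↦ 5^5 + 3|_5 = 3128 ⇒ 3127
(3) 3127|_5 = 5^5 + 2 ↦ 6^6 + 2|_6 = 46658 ⇒ 46657
(4) 46657|_6 = 6^6 + 1 ↦ 7^7 + 1|_7 = 823544 ⇒ 823543
(5) 823543|_7 = 7^7 ↦ 8^8|_8 = 16777216 ⇒ 16777215

16777216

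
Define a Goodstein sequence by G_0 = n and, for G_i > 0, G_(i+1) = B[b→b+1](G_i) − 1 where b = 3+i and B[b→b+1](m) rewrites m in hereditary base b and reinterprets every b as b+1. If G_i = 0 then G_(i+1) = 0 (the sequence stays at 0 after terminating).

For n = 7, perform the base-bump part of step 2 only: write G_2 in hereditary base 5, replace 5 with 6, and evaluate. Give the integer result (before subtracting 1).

base 3: 7 = 2·3 + 1; at 4: 2·4 + 1 = 9; next = 8
base 4: 8 = 2·4; at 5: 2·5 = 10; next = 9
base 5: 9 = 5 + 4; at 6: 6 + 4 = 10; next = 9

10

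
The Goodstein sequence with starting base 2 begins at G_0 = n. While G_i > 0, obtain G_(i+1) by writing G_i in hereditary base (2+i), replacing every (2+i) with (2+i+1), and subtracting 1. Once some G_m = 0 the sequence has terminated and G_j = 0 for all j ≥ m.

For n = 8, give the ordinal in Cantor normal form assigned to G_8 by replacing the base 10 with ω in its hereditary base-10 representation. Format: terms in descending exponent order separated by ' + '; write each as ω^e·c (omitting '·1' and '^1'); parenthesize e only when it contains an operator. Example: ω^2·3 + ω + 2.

G_0 = 8. HB_2(8) = 2^(2 + 1). Bump = 81. G_1 = 80.
G_1 = 80. HB_3(80) = 2·3^3 + 2·3^2 + 2·3 + 2. Bump = 554. G_2 = 553.
G_2 = 553. HB_4(553) = 2·4^4 + 2·4^2 + 2·4 + 1. Bump = 6311. G_3 = 6310.
G_3 = 6310. HB_5(6310) = 2·5^5 + 2·5^2 + 2·5. Bump = 93396. G_4 = 93395.
G_4 = 93395. HB_6(93395) = 2·6^6 + 2·6^2 + 6 + 5. Bump = 1647196. G_5 = 1647195.
G_5 = 1647195. HB_7(1647195) = 2·7^7 + 2·7^2 + 7 + 4. Bump = 33554572. G_6 = 33554571.
G_6 = 33554571. HB_8(33554571) = 2·8^8 + 2·8^2 + 8 + 3. Bump = 774841152. G_7 = 774841151.
G_7 = 774841151. HB_9(774841151) = 2·9^9 + 2·9^2 + 9 + 2. Bump = 20000000212. G_8 = 20000000211.
G_8 = 20000000211. HB_10(20000000211) = 2·10^10 + 2·10^2 + 10 + 1. Bump = 570623341476. G_9 = 570623341475.

ω^ω·2 + ω^2·2 + ω + 1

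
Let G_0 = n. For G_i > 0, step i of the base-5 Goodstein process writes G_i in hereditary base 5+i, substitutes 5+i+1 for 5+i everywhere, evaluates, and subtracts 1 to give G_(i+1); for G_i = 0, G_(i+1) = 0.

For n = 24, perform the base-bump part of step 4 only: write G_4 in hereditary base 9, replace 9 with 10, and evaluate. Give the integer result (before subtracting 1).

40

step 0: 24 = 4·5 + 4; sub 6 for 5: 4·6 + 4; = 28; G_1 = 28−1 = 27
step 1: 27 = 4·6 + 3; sub 7 for 6: 4·7 + 3; = 31; G_2 = 31−1 = 30
step 2: 30 = 4·7 + 2; sub 8 for 7: 4·8 + 2; = 34; G_3 = 34−1 = 33
step 3: 33 = 4·8 + 1; sub 9 for 8: 4·9 + 1; = 37; G_4 = 37−1 = 36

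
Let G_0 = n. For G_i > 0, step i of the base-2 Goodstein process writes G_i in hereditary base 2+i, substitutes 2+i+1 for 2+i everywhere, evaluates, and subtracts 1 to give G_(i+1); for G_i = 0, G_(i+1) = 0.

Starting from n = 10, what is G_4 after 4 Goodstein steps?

279935

[0] 10 ≡ 2^(2 + 1) + 2 (base 2). Lift 3: 84. −1: 83.
[1] 83 ≡ 3^(3 + 1) + 2 (base 3). Lift 4: 1026. −1: 1025.
[2] 1025 ≡ 4^(4 + 1) + 1 (base 4). Lift 5: 15626. −1: 15625.
[3] 15625 ≡ 5^(5 + 1) (base 5). Lift 6: 279936. −1: 279935.
[4] 279935 ≡ 5·6^6 + 5·6^5 + 5·6^4 + 5·6^3 + 5·6^2 + 5·6 + 5 (base 6). Lift 7: 4215755. −1: 4215754.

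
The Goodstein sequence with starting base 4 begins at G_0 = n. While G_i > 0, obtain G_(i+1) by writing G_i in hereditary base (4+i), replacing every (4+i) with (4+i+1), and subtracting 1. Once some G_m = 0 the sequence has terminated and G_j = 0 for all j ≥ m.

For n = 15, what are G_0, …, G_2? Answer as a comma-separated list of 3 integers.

15, 17, 19

step 0: 15 = 3·4 + 3; sub 5 for 4: 3·5 + 3; = 18; G_1 = 18−1 = 17
step 1: 17 = 3·5 + 2; sub 6 for 5: 3·6 + 2; = 20; G_2 = 20−1 = 19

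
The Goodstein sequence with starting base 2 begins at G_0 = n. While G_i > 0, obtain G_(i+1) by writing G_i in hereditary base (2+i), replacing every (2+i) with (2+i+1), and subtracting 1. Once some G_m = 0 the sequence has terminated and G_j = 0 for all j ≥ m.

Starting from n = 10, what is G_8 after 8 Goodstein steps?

base 2: 10 = 2^(2 + 1) + 2; at 3: 3^(3 + 1) + 3 = 84; next = 83
base 3: 83 = 3^(3 + 1) + 2; at 4: 4^(4 + 1) + 2 = 1026; next = 1025
base 4: 1025 = 4^(4 + 1) + 1; at 5: 5^(5 + 1) + 1 = 15626; next = 15625
base 5: 15625 = 5^(5 + 1); at 6: 6^(6 + 1) = 279936; next = 279935
base 6: 279935 = 5·6^6 + 5·6^5 + 5·6^4 + 5·6^3 + 5·6^2 + 5·6 + 5; at 7: 5·7^7 + 5·7^5 + 5·7^4 + 5·7^3 + 5·7^2 + 5·7 + 5 = 4215755; next = 4215754
base 7: 4215754 = 5·7^7 + 5·7^5 + 5·7^4 + 5·7^3 + 5·7^2 + 5·7 + 4; at 8: 5·8^8 + 5·8^5 + 5·8^4 + 5·8^3 + 5·8^2 + 5·8 + 4 = 84073324; next = 84073323
base 8: 84073323 = 5·8^8 + 5·8^5 + 5·8^4 + 5·8^3 + 5·8^2 + 5·8 + 3; at 9: 5·9^9 + 5·9^5 + 5·9^4 + 5·9^3 + 5·9^2 + 5·9 + 3 = 1937434593; next = 1937434592
base 9: 1937434592 = 5·9^9 + 5·9^5 + 5·9^4 + 5·9^3 + 5·9^2 + 5·9 + 2; at 10: 5·10^10 + 5·10^5 + 5·10^4 + 5·10^3 + 5·10^2 + 5·10 + 2 = 50000555552; next = 50000555551

50000555551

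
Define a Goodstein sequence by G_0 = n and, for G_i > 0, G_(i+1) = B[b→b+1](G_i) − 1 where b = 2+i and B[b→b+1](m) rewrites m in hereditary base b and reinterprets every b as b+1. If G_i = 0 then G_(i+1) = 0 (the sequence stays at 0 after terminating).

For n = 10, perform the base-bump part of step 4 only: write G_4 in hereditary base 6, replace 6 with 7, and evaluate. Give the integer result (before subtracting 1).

[0] 10 ≡ 2^(2 + 1) + 2 (base 2). Lift 3: 84. −1: 83.
[1] 83 ≡ 3^(3 + 1) + 2 (base 3). Lift 4: 1026. −1: 1025.
[2] 1025 ≡ 4^(4 + 1) + 1 (base 4). Lift 5: 15626. −1: 15625.
[3] 15625 ≡ 5^(5 + 1) (base 5). Lift 6: 279936. −1: 279935.
[4] 279935 ≡ 5·6^6 + 5·6^5 + 5·6^4 + 5·6^3 + 5·6^2 + 5·6 + 5 (base 6). Lift 7: 4215755. −1: 4215754.

4215755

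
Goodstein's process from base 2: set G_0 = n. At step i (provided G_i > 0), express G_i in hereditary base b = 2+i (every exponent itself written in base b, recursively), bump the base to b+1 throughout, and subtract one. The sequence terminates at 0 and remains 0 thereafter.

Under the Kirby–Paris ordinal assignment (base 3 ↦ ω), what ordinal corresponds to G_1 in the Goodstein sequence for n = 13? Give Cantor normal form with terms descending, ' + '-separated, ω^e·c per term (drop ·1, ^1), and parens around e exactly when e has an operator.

ω^(ω + 1) + ω^ω

[0] 13 ≡ 2^(2 + 1) + 2^2 + 1 (base 2). Lift 3: 109. −1: 108.
[1] 108 ≡ 3^(3 + 1) + 3^3 (base 3). Lift 4: 1280. −1: 1279.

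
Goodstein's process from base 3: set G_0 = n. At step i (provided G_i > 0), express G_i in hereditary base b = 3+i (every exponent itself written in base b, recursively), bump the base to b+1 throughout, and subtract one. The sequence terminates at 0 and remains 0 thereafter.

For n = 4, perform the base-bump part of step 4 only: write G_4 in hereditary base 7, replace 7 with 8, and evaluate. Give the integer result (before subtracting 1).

2

step 0: 4 = 3 + 1; sub 4 for 3: 4 + 1; = 5; G_1 = 5−1 = 4
step 1: 4 = 4; sub 5 for 4: 5; = 5; G_2 = 5−1 = 4
step 2: 4 = 4; sub 6 for 5: 4; = 4; G_3 = 4−1 = 3
step 3: 3 = 3; sub 7 for 6: 3; = 3; G_4 = 3−1 = 2
step 4: 2 = 2; sub 8 for 7: 2; = 2; G_5 = 2−1 = 1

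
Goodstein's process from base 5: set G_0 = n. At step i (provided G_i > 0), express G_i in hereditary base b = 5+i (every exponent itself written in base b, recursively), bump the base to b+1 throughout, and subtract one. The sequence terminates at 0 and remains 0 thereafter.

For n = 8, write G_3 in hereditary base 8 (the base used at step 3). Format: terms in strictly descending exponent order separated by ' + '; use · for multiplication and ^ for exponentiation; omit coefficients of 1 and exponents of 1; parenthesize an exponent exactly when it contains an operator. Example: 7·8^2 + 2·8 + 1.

G_0 = 8. HB_5(8) = 5 + 3. Bump = 9. G_1 = 8.
G_1 = 8. HB_6(8) = 6 + 2. Bump = 9. G_2 = 8.
G_2 = 8. HB_7(8) = 7 + 1. Bump = 9. G_3 = 8.
G_3 = 8. HB_8(8) = 8. Bump = 9. G_4 = 8.

8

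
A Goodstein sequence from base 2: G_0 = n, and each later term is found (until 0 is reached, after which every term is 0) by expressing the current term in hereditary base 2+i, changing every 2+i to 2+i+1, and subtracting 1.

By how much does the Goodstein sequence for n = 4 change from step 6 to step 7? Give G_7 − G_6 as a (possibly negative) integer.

step 0: 4 = 2^2; sub 3 for 2: 3^3; = 27; G_1 = 27−1 = 26
step 1: 26 = 2·3^2 + 2·3 + 2; sub 4 for 3: 2·4^2 + 2·4 + 2; = 42; G_2 = 42−1 = 41
step 2: 41 = 2·4^2 + 2·4 + 1; sub 5 for 4: 2·5^2 + 2·5 + 1; = 61; G_3 = 61−1 = 60
step 3: 60 = 2·5^2 + 2·5; sub 6 for 5: 2·6^2 + 2·6; = 84; G_4 = 84−1 = 83
step 4: 83 = 2·6^2 + 6 + 5; sub 7 for 6: 2·7^2 + 7 + 5; = 110; G_5 = 110−1 = 109
step 5: 109 = 2·7^2 + 7 + 4; sub 8 for 7: 2·8^2 + 8 + 4; = 140; G_6 = 140−1 = 139
step 6: 139 = 2·8^2 + 8 + 3; sub 9 for 8: 2·9^2 + 9 + 3; = 174; G_7 = 174−1 = 173

34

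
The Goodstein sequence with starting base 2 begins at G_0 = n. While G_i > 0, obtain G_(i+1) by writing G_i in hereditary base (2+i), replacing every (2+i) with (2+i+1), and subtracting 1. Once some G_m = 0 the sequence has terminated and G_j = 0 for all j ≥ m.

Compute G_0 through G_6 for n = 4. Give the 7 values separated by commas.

step 0: 4 = 2^2; sub 3 for 2: 3^3; = 27; G_1 = 27−1 = 26
step 1: 26 = 2·3^2 + 2·3 + 2; sub 4 for 3: 2·4^2 + 2·4 + 2; = 42; G_2 = 42−1 = 41
step 2: 41 = 2·4^2 + 2·4 + 1; sub 5 for 4: 2·5^2 + 2·5 + 1; = 61; G_3 = 61−1 = 60
step 3: 60 = 2·5^2 + 2·5; sub 6 for 5: 2·6^2 + 2·6; = 84; G_4 = 84−1 = 83
step 4: 83 = 2·6^2 + 6 + 5; sub 7 for 6: 2·7^2 + 7 + 5; = 110; G_5 = 110−1 = 109
step 5: 109 = 2·7^2 + 7 + 4; sub 8 for 7: 2·8^2 + 8 + 4; = 140; G_6 = 140−1 = 139

4, 26, 41, 60, 83, 109, 139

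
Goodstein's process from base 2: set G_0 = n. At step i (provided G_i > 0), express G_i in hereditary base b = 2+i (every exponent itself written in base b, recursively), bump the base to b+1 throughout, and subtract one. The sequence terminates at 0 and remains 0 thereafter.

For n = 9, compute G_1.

81

base 2: 9 = 2^(2 + 1) + 1; at 3: 3^(3 + 1) + 1 = 82; next = 81
base 3: 81 = 3^(3 + 1); at 4: 4^(4 + 1) = 1024; next = 1023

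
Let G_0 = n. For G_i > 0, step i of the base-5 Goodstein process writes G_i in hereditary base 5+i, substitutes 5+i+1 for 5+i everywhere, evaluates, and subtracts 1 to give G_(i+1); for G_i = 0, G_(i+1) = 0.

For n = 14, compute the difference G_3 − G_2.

i=0: 14 = 2·5 + 4 (b=5); 5→6: 2·6 + 4 = 16; 16−1 = 15
i=1: 15 = 2·6 + 3 (b=6); 6→7: 2·7 + 3 = 17; 17−1 = 16
i=2: 16 = 2·7 + 2 (b=7); 7→8: 2·8 + 2 = 18; 18−1 = 17

1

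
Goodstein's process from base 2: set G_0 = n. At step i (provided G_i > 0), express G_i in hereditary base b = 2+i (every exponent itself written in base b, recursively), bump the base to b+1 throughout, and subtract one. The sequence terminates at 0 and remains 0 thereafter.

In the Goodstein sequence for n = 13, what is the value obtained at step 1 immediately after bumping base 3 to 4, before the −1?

i=0: 13 = 2^(2 + 1) + 2^2 + 1 (b=2); 2→3: 3^(3 + 1) + 3^3 + 1 = 109; 109−1 = 108
i=1: 108 = 3^(3 + 1) + 3^3 (b=3); 3→4: 4^(4 + 1) + 4^4 = 1280; 1280−1 = 1279

1280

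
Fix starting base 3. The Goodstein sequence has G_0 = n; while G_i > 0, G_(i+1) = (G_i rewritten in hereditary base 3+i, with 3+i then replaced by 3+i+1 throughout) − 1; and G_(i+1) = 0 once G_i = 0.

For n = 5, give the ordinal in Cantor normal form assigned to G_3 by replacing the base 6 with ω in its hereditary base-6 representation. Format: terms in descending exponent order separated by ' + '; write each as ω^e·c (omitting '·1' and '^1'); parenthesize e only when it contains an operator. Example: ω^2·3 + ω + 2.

i=0: 5 = 3 + 2 (b=3); 3→4: 4 + 2 = 6; 6−1 = 5
i=1: 5 = 4 + 1 (b=4); 4→5: 5 + 1 = 6; 6−1 = 5
i=2: 5 = 5 (b=5); 5→6: 6 = 6; 6−1 = 5

5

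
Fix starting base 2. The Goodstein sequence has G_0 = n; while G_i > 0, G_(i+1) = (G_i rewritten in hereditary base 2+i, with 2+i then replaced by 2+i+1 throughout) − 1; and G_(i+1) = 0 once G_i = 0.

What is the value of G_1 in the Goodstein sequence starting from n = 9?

base 2: 9 = 2^(2 + 1) + 1; at 3: 3^(3 + 1) + 1 = 82; next = 81
base 3: 81 = 3^(3 + 1); at 4: 4^(4 + 1) = 1024; next = 1023

81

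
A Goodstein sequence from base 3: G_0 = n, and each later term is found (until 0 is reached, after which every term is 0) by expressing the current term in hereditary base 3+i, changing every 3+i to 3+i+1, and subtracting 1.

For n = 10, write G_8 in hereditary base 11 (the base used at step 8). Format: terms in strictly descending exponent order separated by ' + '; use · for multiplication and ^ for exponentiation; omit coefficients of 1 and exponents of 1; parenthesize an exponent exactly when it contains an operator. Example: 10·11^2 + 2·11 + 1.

i=0: 10 = 3^2 + 1 (b=3); 3→4: 4^2 + 1 = 17; 17−1 = 16
i=1: 16 = 4^2 (b=4); 4→5: 5^2 = 25; 25−1 = 24
i=2: 24 = 4·5 + 4 (b=5); 5→6: 4·6 + 4 = 28; 28−1 = 27
i=3: 27 = 4·6 + 3 (b=6); 6→7: 4·7 + 3 = 31; 31−1 = 30
i=4: 30 = 4·7 + 2 (b=7); 7→8: 4·8 + 2 = 34; 34−1 = 33
i=5: 33 = 4·8 + 1 (b=8); 8→9: 4·9 + 1 = 37; 37−1 = 36
i=6: 36 = 4·9 (b=9); 9→10: 4·10 = 40; 40−1 = 39
i=7: 39 = 3·10 + 9 (b=10); 10→11: 3·11 + 9 = 42; 42−1 = 41

3·11 + 8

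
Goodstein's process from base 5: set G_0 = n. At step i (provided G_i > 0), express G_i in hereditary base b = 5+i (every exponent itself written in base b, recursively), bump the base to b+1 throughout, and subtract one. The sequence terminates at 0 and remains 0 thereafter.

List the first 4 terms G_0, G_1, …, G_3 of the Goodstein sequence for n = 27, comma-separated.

27, 37, 49, 63

[0] 27 ≡ 5^2 + 2 (base 5). Lift 6: 38. −1: 37.
[1] 37 ≡ 6^2 + 1 (base 6). Lift 7: 50. −1: 49.
[2] 49 ≡ 7^2 (base 7). Lift 8: 64. −1: 63.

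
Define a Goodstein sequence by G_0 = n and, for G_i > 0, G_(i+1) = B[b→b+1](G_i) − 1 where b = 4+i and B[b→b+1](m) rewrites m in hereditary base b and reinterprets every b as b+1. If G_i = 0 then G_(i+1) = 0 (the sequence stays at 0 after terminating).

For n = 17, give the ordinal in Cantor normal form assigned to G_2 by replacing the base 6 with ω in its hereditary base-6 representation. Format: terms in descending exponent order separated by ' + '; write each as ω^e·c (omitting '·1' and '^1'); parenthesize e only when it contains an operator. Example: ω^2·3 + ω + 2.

ω·5 + 5

G_0 = 17. HB_4(17) = 4^2 + 1. Bump = 26. G_1 = 25.
G_1 = 25. HB_5(25) = 5^2. Bump = 36. G_2 = 35.
G_2 = 35. HB_6(35) = 5·6 + 5. Bump = 40. G_3 = 39.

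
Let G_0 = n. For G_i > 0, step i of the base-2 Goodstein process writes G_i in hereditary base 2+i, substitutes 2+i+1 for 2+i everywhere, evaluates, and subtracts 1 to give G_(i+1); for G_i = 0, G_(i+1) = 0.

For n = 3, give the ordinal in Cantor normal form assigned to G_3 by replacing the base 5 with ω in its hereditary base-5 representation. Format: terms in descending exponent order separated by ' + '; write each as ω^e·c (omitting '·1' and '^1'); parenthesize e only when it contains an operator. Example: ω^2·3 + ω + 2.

2

(0) 3|_2 = 2 + 1 ↦ 3 + 1|_3 = 4 ⇒ 3
(1) 3|_3 = 3 ↦ 4|_4 = 4 ⇒ 3
(2) 3|_4 = 3 ↦ 3|_5 = 3 ⇒ 2
(3) 2|_5 = 2 ↦ 2|_6 = 2 ⇒ 1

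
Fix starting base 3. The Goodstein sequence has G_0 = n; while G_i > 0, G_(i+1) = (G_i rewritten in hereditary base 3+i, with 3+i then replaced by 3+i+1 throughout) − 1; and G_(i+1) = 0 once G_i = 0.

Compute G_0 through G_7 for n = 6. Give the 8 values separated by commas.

G_0 = 6. HB_3(6) = 2·3. Bump = 8. G_1 = 7.
G_1 = 7. HB_4(7) = 4 + 3. Bump = 8. G_2 = 7.
G_2 = 7. HB_5(7) = 5 + 2. Bump = 8. G_3 = 7.
G_3 = 7. HB_6(7) = 6 + 1. Bump = 8. G_4 = 7.
G_4 = 7. HB_7(7) = 7. Bump = 8. G_5 = 7.
G_5 = 7. HB_8(7) = 7. Bump = 7. G_6 = 6.
G_6 = 6. HB_9(6) = 6. Bump = 6. G_7 = 5.

6, 7, 7, 7, 7, 7, 6, 5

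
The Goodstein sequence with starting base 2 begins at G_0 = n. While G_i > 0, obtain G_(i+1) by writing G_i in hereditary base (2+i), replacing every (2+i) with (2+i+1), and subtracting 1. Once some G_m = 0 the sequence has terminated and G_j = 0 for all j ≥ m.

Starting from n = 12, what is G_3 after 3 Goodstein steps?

15685

[0] 12 ≡ 2^(2 + 1) + 2^2 (base 2). Lift 3: 108. −1: 107.
[1] 107 ≡ 3^(3 + 1) + 2·3^2 + 2·3 + 2 (base 3). Lift 4: 1066. −1: 1065.
[2] 1065 ≡ 4^(4 + 1) + 2·4^2 + 2·4 + 1 (base 4). Lift 5: 15686. −1: 15685.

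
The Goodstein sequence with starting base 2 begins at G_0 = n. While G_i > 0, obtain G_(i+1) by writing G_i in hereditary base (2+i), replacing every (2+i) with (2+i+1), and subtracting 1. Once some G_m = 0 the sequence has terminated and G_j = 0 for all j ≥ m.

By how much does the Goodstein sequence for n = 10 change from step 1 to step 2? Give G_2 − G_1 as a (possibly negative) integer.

step 0: 10 = 2^(2 + 1) + 2; sub 3 for 2: 3^(3 + 1) + 3; = 84; G_1 = 84−1 = 83
step 1: 83 = 3^(3 + 1) + 2; sub 4 for 3: 4^(4 + 1) + 2; = 1026; G_2 = 1026−1 = 1025

942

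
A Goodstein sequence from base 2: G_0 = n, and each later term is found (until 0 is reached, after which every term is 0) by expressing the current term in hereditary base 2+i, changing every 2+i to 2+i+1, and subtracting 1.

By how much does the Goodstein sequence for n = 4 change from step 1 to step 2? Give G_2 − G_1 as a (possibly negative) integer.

15

base 2: 4 = 2^2; at 3: 3^3 = 27; next = 26
base 3: 26 = 2·3^2 + 2·3 + 2; at 4: 2·4^2 + 2·4 + 2 = 42; next = 41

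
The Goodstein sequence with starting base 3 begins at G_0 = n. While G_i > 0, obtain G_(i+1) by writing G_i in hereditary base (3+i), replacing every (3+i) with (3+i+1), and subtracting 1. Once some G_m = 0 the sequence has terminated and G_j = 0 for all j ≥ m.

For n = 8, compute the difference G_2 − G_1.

base 3: 8 = 2·3 + 2; at 4: 2·4 + 2 = 10; next = 9
base 4: 9 = 2·4 + 1; at 5: 2·5 + 1 = 11; next = 10

1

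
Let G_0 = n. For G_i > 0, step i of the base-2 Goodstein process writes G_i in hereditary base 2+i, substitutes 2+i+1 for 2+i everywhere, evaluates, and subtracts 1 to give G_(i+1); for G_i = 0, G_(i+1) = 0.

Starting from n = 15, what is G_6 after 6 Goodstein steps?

150994943

[0] 15 ≡ 2^(2 + 1) + 2^2 + 2 + 1 (base 2). Lift 3: 112. −1: 111.
[1] 111 ≡ 3^(3 + 1) + 3^3 + 3 (base 3). Lift 4: 1284. −1: 1283.
[2] 1283 ≡ 4^(4 + 1) + 4^4 + 3 (base 4). Lift 5: 18753. −1: 18752.
[3] 18752 ≡ 5^(5 + 1) + 5^5 + 2 (base 5). Lift 6: 326594. −1: 326593.
[4] 326593 ≡ 6^(6 + 1) + 6^6 + 1 (base 6). Lift 7: 6588345. −1: 6588344.
[5] 6588344 ≡ 7^(7 + 1) + 7^7 (base 7). Lift 8: 150994944. −1: 150994943.
[6] 150994943 ≡ 8^(8 + 1) + 7·8^7 + 7·8^6 + 7·8^5 + 7·8^4 + 7·8^3 + 7·8^2 + 7·8 + 7 (base 8). Lift 9: 3524450281. −1: 3524450280.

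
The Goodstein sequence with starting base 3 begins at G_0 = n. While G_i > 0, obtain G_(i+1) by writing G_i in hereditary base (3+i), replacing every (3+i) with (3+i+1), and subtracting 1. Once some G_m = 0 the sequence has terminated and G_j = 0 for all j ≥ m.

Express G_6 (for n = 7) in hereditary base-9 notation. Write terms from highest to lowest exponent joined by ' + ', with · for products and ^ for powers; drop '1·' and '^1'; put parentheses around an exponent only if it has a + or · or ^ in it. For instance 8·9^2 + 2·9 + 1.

G_0 = 7. HB_3(7) = 2·3 + 1. Bump = 9. G_1 = 8.
G_1 = 8. HB_4(8) = 2·4. Bump = 10. G_2 = 9.
G_2 = 9. HB_5(9) = 5 + 4. Bump = 10. G_3 = 9.
G_3 = 9. HB_6(9) = 6 + 3. Bump = 10. G_4 = 9.
G_4 = 9. HB_7(9) = 7 + 2. Bump = 10. G_5 = 9.
G_5 = 9. HB_8(9) = 8 + 1. Bump = 10. G_6 = 9.

9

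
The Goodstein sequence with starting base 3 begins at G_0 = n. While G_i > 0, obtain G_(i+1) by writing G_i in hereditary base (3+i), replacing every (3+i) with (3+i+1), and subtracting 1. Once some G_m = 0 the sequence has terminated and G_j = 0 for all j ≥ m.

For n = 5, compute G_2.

step 0: 5 = 3 + 2; sub 4 for 3: 4 + 2; = 6; G_1 = 6−1 = 5
step 1: 5 = 4 + 1; sub 5 for 4: 5 + 1; = 6; G_2 = 6−1 = 5

5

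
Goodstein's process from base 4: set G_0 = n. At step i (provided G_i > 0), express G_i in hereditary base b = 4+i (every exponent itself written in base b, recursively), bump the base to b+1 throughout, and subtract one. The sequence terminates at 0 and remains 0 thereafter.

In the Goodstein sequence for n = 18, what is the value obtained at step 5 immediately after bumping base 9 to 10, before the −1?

64

G_0 = 18. HB_4(18) = 4^2 + 2. Bump = 27. G_1 = 26.
G_1 = 26. HB_5(26) = 5^2 + 1. Bump = 37. G_2 = 36.
G_2 = 36. HB_6(36) = 6^2. Bump = 49. G_3 = 48.
G_3 = 48. HB_7(48) = 6·7 + 6. Bump = 54. G_4 = 53.
G_4 = 53. HB_8(53) = 6·8 + 5. Bump = 59. G_5 = 58.
G_5 = 58. HB_9(58) = 6·9 + 4. Bump = 64. G_6 = 63.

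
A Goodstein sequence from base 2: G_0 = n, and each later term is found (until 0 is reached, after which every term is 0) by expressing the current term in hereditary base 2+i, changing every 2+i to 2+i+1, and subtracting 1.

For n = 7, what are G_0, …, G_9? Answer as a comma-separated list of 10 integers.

7, 30, 259, 3127, 46657, 823543, 16777215, 37665879, 77777775, 150051213

(0) 7|_2 = 2^2 + 2 + 1 ↦ 3^3 + 3 + 1|_3 = 31 ⇒ 30
(1) 30|_3 = 3^3 + 3 ↦ 4^4 + 4|_4 = 260 ⇒ 259
(2) 259|_4 = 4^4 + 3 ↦ 5^5 + 3|_5 = 3128 ⇒ 3127
(3) 3127|_5 = 5^5 + 2 ↦ 6^6 + 2|_6 = 46658 ⇒ 46657
(4) 46657|_6 = 6^6 + 1 ↦ 7^7 + 1|_7 = 823544 ⇒ 823543
(5) 823543|_7 = 7^7 ↦ 8^8|_8 = 16777216 ⇒ 16777215
(6) 16777215|_8 = 7·8^7 + 7·8^6 + 7·8^5 + 7·8^4 + 7·8^3 + 7·8^2 + 7·8 + 7 ↦ 7·9^7 + 7·9^6 + 7·9^5 + 7·9^4 + 7·9^3 + 7·9^2 + 7·9 + 7|_9 = 37665880 ⇒ 37665879
(7) 37665879|_9 = 7·9^7 + 7·9^6 + 7·9^5 + 7·9^4 + 7·9^3 + 7·9^2 + 7·9 + 6 ↦ 7·10^7 + 7·10^6 + 7·10^5 + 7·10^4 + 7·10^3 + 7·10^2 + 7·10 + 6|_10 = 77777776 ⇒ 77777775
(8) 77777775|_10 = 7·10^7 + 7·10^6 + 7·10^5 + 7·10^4 + 7·10^3 + 7·10^2 + 7·10 + 5 ↦ 7·11^7 + 7·11^6 + 7·11^5 + 7·11^4 + 7·11^3 + 7·11^2 + 7·11 + 5|_11 = 150051214 ⇒ 150051213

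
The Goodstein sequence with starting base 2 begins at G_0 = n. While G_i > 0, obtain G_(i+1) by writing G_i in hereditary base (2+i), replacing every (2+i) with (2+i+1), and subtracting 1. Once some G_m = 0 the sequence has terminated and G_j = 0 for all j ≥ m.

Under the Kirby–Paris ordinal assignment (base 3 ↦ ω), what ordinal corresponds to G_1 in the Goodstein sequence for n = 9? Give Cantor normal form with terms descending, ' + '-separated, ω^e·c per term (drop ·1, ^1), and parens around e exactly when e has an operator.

ω^(ω + 1)

i=0: 9 = 2^(2 + 1) + 1 (b=2); 2→3: 3^(3 + 1) + 1 = 82; 82−1 = 81
i=1: 81 = 3^(3 + 1) (b=3); 3→4: 4^(4 + 1) = 1024; 1024−1 = 1023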